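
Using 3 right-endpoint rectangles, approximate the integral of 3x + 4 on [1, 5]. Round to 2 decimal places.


Right Riemann sum uses right endpoints of each subinterval.
Interval: [1, 5], n = 3
dx = (5 - 1) / 3 = 4/3
Right endpoints: [7/3, 11/3, 5]
f values: [11, 15, 19]
Sum = dx * (sum of f values)
= 4/3 * 45
= 60 = 60.00

60.00


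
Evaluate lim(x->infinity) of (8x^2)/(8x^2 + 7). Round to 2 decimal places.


For limits at infinity with equal-degree polynomials,
we compare leading coefficients.
Numerator leading term: 8x^2
Denominator leading term: 8x^2
Divide both by x^2:
lim = (8) / (8 + 7/x^2)
As x -> infinity, the 1/x and 1/x^2 terms vanish:
= 8/8 = 1 = 1.00

1.00


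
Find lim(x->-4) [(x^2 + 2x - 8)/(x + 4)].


Direct substitution gives 0/0, so we factor the numerator.
Factor: (x^2 + 2x - 8) = (x + 4)(x - 2)
Cancel the common factor (x + 4):
(x^2 + 2x - 8)/(x + 4) = (x - 2)
Now substitute x = -4:
= (-4) - (2) = -6

-6


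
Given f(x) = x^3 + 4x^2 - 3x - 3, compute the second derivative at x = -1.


First derivative:
f'(x) = 3x^2 + 8x - 3
Second derivative:
f''(x) = 6x + 8
Substitute x = -1:
f''(-1) = 6 * (-1) + 8
= -6 + 8
= 2

2


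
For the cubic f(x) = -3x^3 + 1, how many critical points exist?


Find where f'(x) = 0:
f(x) = -3x^3 + 1
f'(x) = -9x^2
This is a quadratic in x. Use the discriminant to count real roots.
Discriminant = (0)^2 - 4 * (-9) * 0
= 0 - 0
= 0
Since discriminant = 0, f'(x) = 0 has exactly 1 real solution.
Number of critical points: 1

1


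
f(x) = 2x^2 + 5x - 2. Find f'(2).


Differentiate term by term using power and sum rules:
f(x) = 2x^2 + 5x - 2
f'(x) = 4x + 5
Substitute x = 2:
f'(2) = 4 * 2 + 5
= 8 + 5
= 13

13


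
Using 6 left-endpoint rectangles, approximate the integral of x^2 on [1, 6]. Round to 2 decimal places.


Left Riemann sum uses left endpoints of each subinterval.
Interval: [1, 6], n = 6
dx = (6 - 1) / 6 = 5/6
Left endpoints: [1, 11/6, 8/3, 7/2, 13/3, 31/6]
f values: [1, 121/36, 64/9, 49/4, 169/9, 961/36]
Sum = dx * (sum of f values)
= 5/6 * 2491/36
= 12455/216 ≈ 57.66

57.66


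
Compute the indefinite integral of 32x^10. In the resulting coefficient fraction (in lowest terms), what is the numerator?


Apply the power rule for integration:
integral of ax^n dx = a/(n+1) * x^(n+1) + C
integral of 32x^10 dx
= 32/11 * x^11 + C
The coefficient in lowest terms is 32/11, and its numerator is 32

32


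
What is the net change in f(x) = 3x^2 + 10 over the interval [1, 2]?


Net change = f(b) - f(a)
f(x) = 3x^2 + 10
Compute f(2):
f(2) = 3 * 2^2 + 0 * 2 + 10
= 12 + 0 + 10
= 22
Compute f(1):
f(1) = 3 * 1^2 + 0 * 1 + 10
= 3 + 0 + 10
= 13
Net change = 22 - 13 = 9

9


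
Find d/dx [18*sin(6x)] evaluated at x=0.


Apply the chain rule to differentiate 18*sin(6x):
d/dx [18*sin(6x)]
= 18 * cos(6x) * d/dx(6x)
= 18 * 6 * cos(6x)
= 108 * cos(6x)
Evaluate at x = 0:
= 108 * cos(0)
= 108 * 1
= 108

108


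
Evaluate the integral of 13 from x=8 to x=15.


The integral of a constant k over [a, b] equals k * (b - a).
integral from 8 to 15 of 13 dx
= 13 * (15 - 8)
= 13 * 7
= 91

91


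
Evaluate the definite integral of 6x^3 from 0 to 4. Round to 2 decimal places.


Find the antiderivative of 6x^3:
F(x) = 6/4 * x^4
Apply the Fundamental Theorem of Calculus:
F(4) - F(0)
= 6/4 * 4^4 - 6/4 * 0^4
= 6/4 * (256 - 0)
= 6/4 * 256
= 384 = 384.00

384.00


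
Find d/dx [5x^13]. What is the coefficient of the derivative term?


We apply the power rule: d/dx [ax^n] = a*n * x^(n-1)
d/dx [5x^13]
= 5 * 13 * x^(13-1)
= 65x^12
The coefficient is 65

65


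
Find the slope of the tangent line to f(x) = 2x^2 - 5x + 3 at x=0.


The slope of the tangent line equals f'(x) at the point.
f(x) = 2x^2 - 5x + 3
f'(x) = 4x - 5
At x = 0:
f'(0) = 4 * 0 - 5
= 0 - 5
= -5

-5


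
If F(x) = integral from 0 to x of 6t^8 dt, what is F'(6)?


By the Fundamental Theorem of Calculus (Part 1):
If F(x) = integral from 0 to x of f(t) dt, then F'(x) = f(x)
Here f(t) = 6t^8
So F'(x) = 6x^8
Evaluate at x = 6:
F'(6) = 6 * 6^8
= 6 * 1679616
= 10077696

10077696


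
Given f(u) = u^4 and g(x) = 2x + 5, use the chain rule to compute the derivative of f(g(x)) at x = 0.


Using the chain rule: (f(g(x)))' = f'(g(x)) * g'(x)
First, find g(0):
g(0) = 2 * 0 + 5 = 5
Next, f'(u) = 4u^3
And g'(x) = 2
So f'(g(0)) * g'(0)
= 4 * 5^3 * 2
= 4 * 125 * 2
= 1000

1000


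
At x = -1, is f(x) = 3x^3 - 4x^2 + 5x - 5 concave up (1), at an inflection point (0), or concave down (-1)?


Concavity is determined by the sign of f''(x).
f(x) = 3x^3 - 4x^2 + 5x - 5
f'(x) = 9x^2 - 8x + 5
f''(x) = 18x - 8
f''(-1) = 18 * (-1) - 8
= -18 - 8
= -26
Since f''(-1) < 0, the function is concave down (-1)

-1


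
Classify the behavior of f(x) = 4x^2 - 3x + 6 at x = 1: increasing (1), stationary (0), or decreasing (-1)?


Compute f'(x) to determine behavior:
f'(x) = 8x - 3
f'(1) = 8 * 1 - 3
= 8 - 3
= 5
Since f'(1) > 0, the function is increasing (1)

1


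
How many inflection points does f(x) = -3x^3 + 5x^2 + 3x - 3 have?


Inflection points occur where f''(x) = 0 and concavity changes.
f(x) = -3x^3 + 5x^2 + 3x - 3
f'(x) = -9x^2 + 10x + 3
f''(x) = -18x + 10
Set f''(x) = 0:
-18x + 10 = 0
x = -10 / (-18) = 5/9
Since f''(x) is linear (degree 1), it changes sign at this point.
Therefore there is exactly 1 inflection point.

1


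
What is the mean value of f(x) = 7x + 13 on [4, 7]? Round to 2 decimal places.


Average value = 1/(b-a) * integral from a to b of f(x) dx
First compute the integral of 7x + 13:
F(x) = (7/2)x^2 + 13x
F(7) = 7/2 * 49 + 13 * 7 = 525/2
F(4) = 7/2 * 16 + 13 * 4 = 108
Integral = 525/2 - 108 = 309/2
Average = (309/2) / (7 - 4) = (309/2) / 3
= 103/2 = 51.50

51.50


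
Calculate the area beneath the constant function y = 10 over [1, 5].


The area under a constant function y = 10 is a rectangle.
Width = 5 - 1 = 4
Height = 10
Area = width * height
= 4 * 10
= 40

40


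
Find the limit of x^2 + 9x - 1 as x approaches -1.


Since polynomials are continuous, we use direct substitution.
lim(x->-1) of x^2 + 9x - 1
= 1 * (-1)^2 + 9 * (-1) - 1
= 1 - 9 - 1
= -9

-9


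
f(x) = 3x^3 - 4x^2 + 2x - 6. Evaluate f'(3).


Differentiate f(x) = 3x^3 - 4x^2 + 2x - 6 term by term:
f'(x) = 9x^2 - 8x + 2
Substitute x = 3:
f'(3) = 9 * 3^2 - 8 * 3 + 2
= 81 - 24 + 2
= 59

59


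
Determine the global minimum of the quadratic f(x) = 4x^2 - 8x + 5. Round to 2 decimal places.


For a quadratic f(x) = ax^2 + bx + c with a > 0, the minimum is at the vertex.
Vertex x-coordinate: x = -b/(2a)
x = -(-8) / (2 * 4)
x = 8/8 = 1
Substitute back to find the minimum value:
f(1) = 4 * 1^2 - 8 * 1 + 5
= 4 - 8 + 5
= 1 = 1.00

1.00


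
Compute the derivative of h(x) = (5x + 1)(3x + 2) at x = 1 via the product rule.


Let u(x) = 5x + 1 and v(x) = 3x + 2
u'(x) = 5
v'(x) = 3
Product rule: h'(x) = u'(x)*v(x) + u(x)*v'(x)
= 5 * (3x + 2) + (5x + 1) * 3
At x = 1:
u(1) = 5 * 1 + 1 = 6
v(1) = 3 * 1 + 2 = 5
h'(1) = 5 * 5 + 6 * 3
= 25 + 18
= 43

43


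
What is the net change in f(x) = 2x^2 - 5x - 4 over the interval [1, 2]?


Net change = f(b) - f(a)
f(x) = 2x^2 - 5x - 4
Compute f(2):
f(2) = 2 * 2^2 - 5 * 2 - 4
= 8 - 10 - 4
= -6
Compute f(1):
f(1) = 2 * 1^2 - 5 * 1 - 4
= 2 - 5 - 4
= -7
Net change = -6 - (-7) = 1

1


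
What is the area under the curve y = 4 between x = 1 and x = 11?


The area under a constant function y = 4 is a rectangle.
Width = 11 - 1 = 10
Height = 4
Area = width * height
= 10 * 4
= 40

40


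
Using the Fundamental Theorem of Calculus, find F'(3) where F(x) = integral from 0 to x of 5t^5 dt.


By the Fundamental Theorem of Calculus (Part 1):
If F(x) = integral from 0 to x of f(t) dt, then F'(x) = f(x)
Here f(t) = 5t^5
So F'(x) = 5x^5
Evaluate at x = 3:
F'(3) = 5 * 3^5
= 5 * 243
= 1215

1215


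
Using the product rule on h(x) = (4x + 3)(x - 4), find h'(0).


Let u(x) = 4x + 3 and v(x) = x - 4
u'(x) = 4
v'(x) = 1
Product rule: h'(x) = u'(x)*v(x) + u(x)*v'(x)
= 4 * (x - 4) + (4x + 3) * 1
At x = 0:
u(0) = 4 * 0 + 3 = 3
v(0) = 1 * 0 - 4 = -4
h'(0) = 4 * (-4) + 3 * 1
= -16 + 3
= -13

-13


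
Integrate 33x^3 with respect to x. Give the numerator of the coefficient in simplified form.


Apply the power rule for integration:
integral of ax^n dx = a/(n+1) * x^(n+1) + C
integral of 33x^3 dx
= 33/4 * x^4 + C
The coefficient in lowest terms is 33/4, and its numerator is 33

33


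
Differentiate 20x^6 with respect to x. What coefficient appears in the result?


We apply the power rule: d/dx [ax^n] = a*n * x^(n-1)
d/dx [20x^6]
= 20 * 6 * x^(6-1)
= 120x^5
The coefficient is 120

120


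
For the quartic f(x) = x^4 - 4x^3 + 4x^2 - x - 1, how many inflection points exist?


Inflection points occur where f''(x) = 0 and concavity changes.
f(x) = x^4 - 4x^3 + 4x^2 - x - 1
f'(x) = 4x^3 - 12x^2 + 8x - 1
f''(x) = 12x^2 - 24x + 8
This is a quadratic in x. Use the discriminant to count real roots.
Discriminant = (-24)^2 - 4 * 12 * 8
= 576 - 384
= 192
Since discriminant > 0, f''(x) = 0 has 2 distinct real solutions.
A quadratic with two distinct real roots changes sign at each root, so concavity changes at both.
Number of inflection points: 2

2


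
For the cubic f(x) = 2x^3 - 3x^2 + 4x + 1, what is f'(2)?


Differentiate f(x) = 2x^3 - 3x^2 + 4x + 1 term by term:
f'(x) = 6x^2 - 6x + 4
Substitute x = 2:
f'(2) = 6 * 2^2 - 6 * 2 + 4
= 24 - 12 + 4
= 16

16


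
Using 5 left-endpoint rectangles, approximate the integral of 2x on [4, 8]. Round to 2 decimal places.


Left Riemann sum uses left endpoints of each subinterval.
Interval: [4, 8], n = 5
dx = (8 - 4) / 5 = 4/5
Left endpoints: [4, 24/5, 28/5, 32/5, 36/5]
f values: [8, 48/5, 56/5, 64/5, 72/5]
Sum = dx * (sum of f values)
= 4/5 * 56
= 224/5 = 44.80

44.80


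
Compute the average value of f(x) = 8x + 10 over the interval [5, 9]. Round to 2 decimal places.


Average value = 1/(b-a) * integral from a to b of f(x) dx
First compute the integral of 8x + 10:
F(x) = 4x^2 + 10x
F(9) = 4 * 81 + 10 * 9 = 414
F(5) = 4 * 25 + 10 * 5 = 150
Integral = 414 - 150 = 264
Average = 264 / (9 - 5) = 264 / 4
= 66 = 66.00

66.00


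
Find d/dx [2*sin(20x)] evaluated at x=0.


Apply the chain rule to differentiate 2*sin(20x):
d/dx [2*sin(20x)]
= 2 * cos(20x) * d/dx(20x)
= 2 * 20 * cos(20x)
= 40 * cos(20x)
Evaluate at x = 0:
= 40 * cos(0)
= 40 * 1
= 40

40


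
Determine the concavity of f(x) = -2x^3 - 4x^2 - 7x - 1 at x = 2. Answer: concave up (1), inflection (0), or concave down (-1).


Concavity is determined by the sign of f''(x).
f(x) = -2x^3 - 4x^2 - 7x - 1
f'(x) = -6x^2 - 8x - 7
f''(x) = -12x - 8
f''(2) = -12 * 2 - 8
= -24 - 8
= -32
Since f''(2) < 0, the function is concave down (-1)

-1


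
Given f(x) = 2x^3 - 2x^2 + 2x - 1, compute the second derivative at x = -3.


First derivative:
f'(x) = 6x^2 - 4x + 2
Second derivative:
f''(x) = 12x - 4
Substitute x = -3:
f''(-3) = 12 * (-3) - 4
= -36 - 4
= -40

-40


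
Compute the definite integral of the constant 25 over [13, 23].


The integral of a constant k over [a, b] equals k * (b - a).
integral from 13 to 23 of 25 dx
= 25 * (23 - 13)
= 25 * 10
= 250

250


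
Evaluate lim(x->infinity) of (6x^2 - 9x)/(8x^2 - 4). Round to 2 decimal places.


For limits at infinity with equal-degree polynomials,
we compare leading coefficients.
Numerator leading term: 6x^2
Denominator leading term: 8x^2
Divide both by x^2:
lim = (6 - 9/x) / (8 - 4/x^2)
As x -> infinity, the 1/x and 1/x^2 terms vanish:
= 6/8 = 3/4 = 0.75

0.75


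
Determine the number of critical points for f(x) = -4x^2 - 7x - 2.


Find where f'(x) = 0:
f'(x) = -8x - 7
Set f'(x) = 0:
-8x - 7 = 0
x = 7 / (-8) = -7/8
This is a linear equation in x, so there is exactly one solution.
Number of critical points: 1

1


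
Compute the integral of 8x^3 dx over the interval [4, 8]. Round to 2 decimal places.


Find the antiderivative of 8x^3:
F(x) = 8/4 * x^4
Apply the Fundamental Theorem of Calculus:
F(8) - F(4)
= 8/4 * 8^4 - 8/4 * 4^4
= 8/4 * (4096 - 256)
= 8/4 * 3840
= 7680 = 7680.00

7680.00


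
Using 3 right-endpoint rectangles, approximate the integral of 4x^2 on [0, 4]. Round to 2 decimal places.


Right Riemann sum uses right endpoints of each subinterval.
Interval: [0, 4], n = 3
dx = (4 - 0) / 3 = 4/3
Right endpoints: [4/3, 8/3, 4]
f values: [64/9, 256/9, 64]
Sum = dx * (sum of f values)
= 4/3 * 896/9
= 3584/27 ≈ 132.74

132.74


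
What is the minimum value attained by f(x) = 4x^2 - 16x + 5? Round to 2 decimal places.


For a quadratic f(x) = ax^2 + bx + c with a > 0, the minimum is at the vertex.
Vertex x-coordinate: x = -b/(2a)
x = -(-16) / (2 * 4)
x = 16/8 = 2
Substitute back to find the minimum value:
f(2) = 4 * 2^2 - 16 * 2 + 5
= 16 - 32 + 5
= -11 = -11.00

-11.00


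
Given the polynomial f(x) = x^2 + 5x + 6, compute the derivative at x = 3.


Differentiate term by term using power and sum rules:
f(x) = x^2 + 5x + 6
f'(x) = 2x + 5
Substitute x = 3:
f'(3) = 2 * 3 + 5
= 6 + 5
= 11

11


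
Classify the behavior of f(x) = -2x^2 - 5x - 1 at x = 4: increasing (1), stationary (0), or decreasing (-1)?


Compute f'(x) to determine behavior:
f'(x) = -4x - 5
f'(4) = -4 * 4 - 5
= -16 - 5
= -21
Since f'(4) < 0, the function is decreasing (-1)

-1


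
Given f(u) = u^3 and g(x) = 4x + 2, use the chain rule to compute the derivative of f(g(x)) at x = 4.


Using the chain rule: (f(g(x)))' = f'(g(x)) * g'(x)
First, find g(4):
g(4) = 4 * 4 + 2 = 18
Next, f'(u) = 3u^2
And g'(x) = 4
So f'(g(4)) * g'(4)
= 3 * 18^2 * 4
= 3 * 324 * 4
= 3888

3888


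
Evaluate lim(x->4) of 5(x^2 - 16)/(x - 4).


Direct substitution gives 0/0, so we factor the numerator.
Factor: 5(x^2 - 16) = 5 * (x - 4)(x + 4)
Cancel the common factor (x - 4):
5(x^2 - 16)/(x - 4) = 5 * (x + 4)
Now substitute x = 4:
= 5 * (4 + 4) = 40

40


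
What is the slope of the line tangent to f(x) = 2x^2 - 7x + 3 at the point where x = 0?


The slope of the tangent line equals f'(x) at the point.
f(x) = 2x^2 - 7x + 3
f'(x) = 4x - 7
At x = 0:
f'(0) = 4 * 0 - 7
= 0 - 7
= -7

-7


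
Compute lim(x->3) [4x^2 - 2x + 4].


Since polynomials are continuous, we use direct substitution.
lim(x->3) of 4x^2 - 2x + 4
= 4 * 3^2 - 2 * 3 + 4
= 36 - 6 + 4
= 34

34


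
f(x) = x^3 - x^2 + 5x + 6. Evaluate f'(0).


Differentiate f(x) = x^3 - x^2 + 5x + 6 term by term:
f'(x) = 3x^2 - 2x + 5
Substitute x = 0:
f'(0) = 3 * 0^2 - 2 * 0 + 5
= 0 + 0 + 5
= 5

5


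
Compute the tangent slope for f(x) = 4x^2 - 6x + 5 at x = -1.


The slope of the tangent line equals f'(x) at the point.
f(x) = 4x^2 - 6x + 5
f'(x) = 8x - 6
At x = -1:
f'(-1) = 8 * (-1) - 6
= -8 - 6
= -14

-14


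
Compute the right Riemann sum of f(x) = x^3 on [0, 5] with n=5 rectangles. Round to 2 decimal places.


Right Riemann sum uses right endpoints of each subinterval.
Interval: [0, 5], n = 5
dx = (5 - 0) / 5 = 1
Right endpoints: [1, 2, 3, 4, 5]
f values: [1, 8, 27, 64, 125]
Sum = dx * (sum of f values)
= 1 * 225
= 225 = 225.00

225.00


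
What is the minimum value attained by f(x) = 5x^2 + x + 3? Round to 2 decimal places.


For a quadratic f(x) = ax^2 + bx + c with a > 0, the minimum is at the vertex.
Vertex x-coordinate: x = -b/(2a)
x = -(1) / (2 * 5)
x = -1/10
Substitute back to find the minimum value:
f(-1/10) = 5 * (-1/10)^2 + 1 * (-1/10) + 3
= 1/20 - 1/10 + 3
= 59/20 = 2.95

2.95


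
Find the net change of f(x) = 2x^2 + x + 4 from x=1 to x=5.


Net change = f(b) - f(a)
f(x) = 2x^2 + x + 4
Compute f(5):
f(5) = 2 * 5^2 + 1 * 5 + 4
= 50 + 5 + 4
= 59
Compute f(1):
f(1) = 2 * 1^2 + 1 * 1 + 4
= 2 + 1 + 4
= 7
Net change = 59 - 7 = 52

52


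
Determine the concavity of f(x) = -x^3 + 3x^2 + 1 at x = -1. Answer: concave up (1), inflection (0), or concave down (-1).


Concavity is determined by the sign of f''(x).
f(x) = -x^3 + 3x^2 + 1
f'(x) = -3x^2 + 6x
f''(x) = -6x + 6
f''(-1) = -6 * (-1) + 6
= 6 + 6
= 12
Since f''(-1) > 0, the function is concave up (1)

1


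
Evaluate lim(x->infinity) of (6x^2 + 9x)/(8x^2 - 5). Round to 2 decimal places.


For limits at infinity with equal-degree polynomials,
we compare leading coefficients.
Numerator leading term: 6x^2
Denominator leading term: 8x^2
Divide both by x^2:
lim = (6 + 9/x) / (8 - 5/x^2)
As x -> infinity, the 1/x and 1/x^2 terms vanish:
= 6/8 = 3/4 = 0.75

0.75


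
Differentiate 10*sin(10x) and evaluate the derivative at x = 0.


Apply the chain rule to differentiate 10*sin(10x):
d/dx [10*sin(10x)]
= 10 * cos(10x) * d/dx(10x)
= 10 * 10 * cos(10x)
= 100 * cos(10x)
Evaluate at x = 0:
= 100 * cos(0)
= 100 * 1
= 100

100


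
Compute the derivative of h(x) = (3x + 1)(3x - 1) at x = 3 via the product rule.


Let u(x) = 3x + 1 and v(x) = 3x - 1
u'(x) = 3
v'(x) = 3
Product rule: h'(x) = u'(x)*v(x) + u(x)*v'(x)
= 3 * (3x - 1) + (3x + 1) * 3
At x = 3:
u(3) = 3 * 3 + 1 = 10
v(3) = 3 * 3 - 1 = 8
h'(3) = 3 * 8 + 10 * 3
= 24 + 30
= 54

54


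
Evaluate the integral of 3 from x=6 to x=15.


The integral of a constant k over [a, b] equals k * (b - a).
integral from 6 to 15 of 3 dx
= 3 * (15 - 6)
= 3 * 9
= 27

27


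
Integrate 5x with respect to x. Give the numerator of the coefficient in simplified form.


Apply the power rule for integration:
integral of ax^n dx = a/(n+1) * x^(n+1) + C
integral of 5x dx
= 5/2 * x^2 + C
The coefficient in lowest terms is 5/2, and its numerator is 5

5


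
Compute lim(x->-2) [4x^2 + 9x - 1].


Since polynomials are continuous, we use direct substitution.
lim(x->-2) of 4x^2 + 9x - 1
= 4 * (-2)^2 + 9 * (-2) - 1
= 16 - 18 - 1
= -3

-3


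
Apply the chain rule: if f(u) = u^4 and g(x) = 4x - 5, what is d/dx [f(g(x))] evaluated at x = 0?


Using the chain rule: (f(g(x)))' = f'(g(x)) * g'(x)
First, find g(0):
g(0) = 4 * 0 - 5 = -5
Next, f'(u) = 4u^3
And g'(x) = 4
So f'(g(0)) * g'(0)
= 4 * (-5)^3 * 4
= 4 * (-125) * 4
= -2000

-2000


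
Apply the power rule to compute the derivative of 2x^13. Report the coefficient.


We apply the power rule: d/dx [ax^n] = a*n * x^(n-1)
d/dx [2x^13]
= 2 * 13 * x^(13-1)
= 26x^12
The coefficient is 26

26


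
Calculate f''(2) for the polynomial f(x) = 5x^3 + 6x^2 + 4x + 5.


First derivative:
f'(x) = 15x^2 + 12x + 4
Second derivative:
f''(x) = 30x + 12
Substitute x = 2:
f''(2) = 30 * 2 + 12
= 60 + 12
= 72

72


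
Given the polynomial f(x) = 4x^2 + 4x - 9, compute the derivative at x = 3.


Differentiate term by term using power and sum rules:
f(x) = 4x^2 + 4x - 9
f'(x) = 8x + 4
Substitute x = 3:
f'(3) = 8 * 3 + 4
= 24 + 4
= 28

28


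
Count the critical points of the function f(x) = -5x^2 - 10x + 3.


Find where f'(x) = 0:
f'(x) = -10x - 10
Set f'(x) = 0:
-10x - 10 = 0
x = 10 / (-10) = -1
This is a linear equation in x, so there is exactly one solution.
Number of critical points: 1

1


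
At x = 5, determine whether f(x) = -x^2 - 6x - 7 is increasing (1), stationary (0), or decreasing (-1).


Compute f'(x) to determine behavior:
f'(x) = -2x - 6
f'(5) = -2 * 5 - 6
= -10 - 6
= -16
Since f'(5) < 0, the function is decreasing (-1)

-1


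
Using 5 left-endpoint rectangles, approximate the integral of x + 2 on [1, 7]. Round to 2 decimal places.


Left Riemann sum uses left endpoints of each subinterval.
Interval: [1, 7], n = 5
dx = (7 - 1) / 5 = 6/5
Left endpoints: [1, 11/5, 17/5, 23/5, 29/5]
f values: [3, 21/5, 27/5, 33/5, 39/5]
Sum = dx * (sum of f values)
= 6/5 * 27
= 162/5 = 32.40

32.40


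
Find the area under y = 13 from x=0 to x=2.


The area under a constant function y = 13 is a rectangle.
Width = 2 - 0 = 2
Height = 13
Area = width * height
= 2 * 13
= 26

26


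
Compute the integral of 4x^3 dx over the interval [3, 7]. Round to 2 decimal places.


Find the antiderivative of 4x^3:
F(x) = 4/4 * x^4
Apply the Fundamental Theorem of Calculus:
F(7) - F(3)
= 4/4 * 7^4 - 4/4 * 3^4
= 4/4 * (2401 - 81)
= 4/4 * 2320
= 2320 = 2320.00

2320.00


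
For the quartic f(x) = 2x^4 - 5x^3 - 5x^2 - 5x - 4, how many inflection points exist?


Inflection points occur where f''(x) = 0 and concavity changes.
f(x) = 2x^4 - 5x^3 - 5x^2 - 5x - 4
f'(x) = 8x^3 - 15x^2 - 10x - 5
f''(x) = 24x^2 - 30x - 10
This is a quadratic in x. Use the discriminant to count real roots.
Discriminant = (-30)^2 - 4 * 24 * (-10)
= 900 - (-960)
= 1860
Since discriminant > 0, f''(x) = 0 has 2 distinct real solutions.
A quadratic with two distinct real roots changes sign at each root, so concavity changes at both.
Number of inflection points: 2

2


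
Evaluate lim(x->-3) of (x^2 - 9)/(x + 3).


Direct substitution gives 0/0, so we factor the numerator.
Factor: (x^2 - 9) = (x + 3)(x - 3)
Cancel the common factor (x + 3):
(x^2 - 9)/(x + 3) = (x - 3)
Now substitute x = -3:
= (-3) - (3) = -6

-6


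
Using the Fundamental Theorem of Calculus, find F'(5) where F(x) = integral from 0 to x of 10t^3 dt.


By the Fundamental Theorem of Calculus (Part 1):
If F(x) = integral from 0 to x of f(t) dt, then F'(x) = f(x)
Here f(t) = 10t^3
So F'(x) = 10x^3
Evaluate at x = 5:
F'(5) = 10 * 5^3
= 10 * 125
= 1250

1250


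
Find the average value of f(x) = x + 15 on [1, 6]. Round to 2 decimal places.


Average value = 1/(b-a) * integral from a to b of f(x) dx
First compute the integral of x + 15:
F(x) = (1/2)x^2 + 15x
F(6) = 1/2 * 36 + 15 * 6 = 108
F(1) = 1/2 * 1 + 15 * 1 = 31/2
Integral = 108 - 31/2 = 185/2
Average = (185/2) / (6 - 1) = (185/2) / 5
= 37/2 = 18.50

18.50


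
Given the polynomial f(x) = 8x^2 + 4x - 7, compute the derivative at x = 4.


Differentiate term by term using power and sum rules:
f(x) = 8x^2 + 4x - 7
f'(x) = 16x + 4
Substitute x = 4:
f'(4) = 16 * 4 + 4
= 64 + 4
= 68

68


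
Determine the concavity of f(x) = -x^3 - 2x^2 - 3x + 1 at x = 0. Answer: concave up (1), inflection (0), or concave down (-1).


Concavity is determined by the sign of f''(x).
f(x) = -x^3 - 2x^2 - 3x + 1
f'(x) = -3x^2 - 4x - 3
f''(x) = -6x - 4
f''(0) = -6 * 0 - 4
= 0 - 4
= -4
Since f''(0) < 0, the function is concave down (-1)

-1


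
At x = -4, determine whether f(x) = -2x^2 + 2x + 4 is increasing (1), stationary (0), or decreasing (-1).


Compute f'(x) to determine behavior:
f'(x) = -4x + 2
f'(-4) = -4 * (-4) + 2
= 16 + 2
= 18
Since f'(-4) > 0, the function is increasing (1)

1


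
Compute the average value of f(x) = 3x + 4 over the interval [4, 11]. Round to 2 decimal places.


Average value = 1/(b-a) * integral from a to b of f(x) dx
First compute the integral of 3x + 4:
F(x) = (3/2)x^2 + 4x
F(11) = 3/2 * 121 + 4 * 11 = 451/2
F(4) = 3/2 * 16 + 4 * 4 = 40
Integral = 451/2 - 40 = 371/2
Average = (371/2) / (11 - 4) = (371/2) / 7
= 53/2 = 26.50

26.50


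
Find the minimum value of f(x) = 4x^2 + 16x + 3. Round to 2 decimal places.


For a quadratic f(x) = ax^2 + bx + c with a > 0, the minimum is at the vertex.
Vertex x-coordinate: x = -b/(2a)
x = -(16) / (2 * 4)
x = -16/8 = -2
Substitute back to find the minimum value:
f(-2) = 4 * (-2)^2 + 16 * (-2) + 3
= 16 - 32 + 3
= -13 = -13.00

-13.00


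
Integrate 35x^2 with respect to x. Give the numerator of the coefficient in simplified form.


Apply the power rule for integration:
integral of ax^n dx = a/(n+1) * x^(n+1) + C
integral of 35x^2 dx
= 35/3 * x^3 + C
The coefficient in lowest terms is 35/3, and its numerator is 35

35


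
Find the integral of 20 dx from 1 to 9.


The integral of a constant k over [a, b] equals k * (b - a).
integral from 1 to 9 of 20 dx
= 20 * (9 - 1)
= 20 * 8
= 160

160


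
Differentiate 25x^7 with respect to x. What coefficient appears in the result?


We apply the power rule: d/dx [ax^n] = a*n * x^(n-1)
d/dx [25x^7]
= 25 * 7 * x^(7-1)
= 175x^6
The coefficient is 175

175


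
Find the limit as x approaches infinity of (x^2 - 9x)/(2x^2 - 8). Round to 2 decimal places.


For limits at infinity with equal-degree polynomials,
we compare leading coefficients.
Numerator leading term: x^2
Denominator leading term: 2x^2
Divide both by x^2:
lim = (1 - 9/x) / (2 - 8/x^2)
As x -> infinity, the 1/x and 1/x^2 terms vanish:
= 1/2 = 0.50

0.50


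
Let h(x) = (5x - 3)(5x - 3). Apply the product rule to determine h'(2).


Let u(x) = 5x - 3 and v(x) = 5x - 3
u'(x) = 5
v'(x) = 5
Product rule: h'(x) = u'(x)*v(x) + u(x)*v'(x)
= 5 * (5x - 3) + (5x - 3) * 5
At x = 2:
u(2) = 5 * 2 - 3 = 7
v(2) = 5 * 2 - 3 = 7
h'(2) = 5 * 7 + 7 * 5
= 35 + 35
= 70

70


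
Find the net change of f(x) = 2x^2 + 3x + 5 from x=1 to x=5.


Net change = f(b) - f(a)
f(x) = 2x^2 + 3x + 5
Compute f(5):
f(5) = 2 * 5^2 + 3 * 5 + 5
= 50 + 15 + 5
= 70
Compute f(1):
f(1) = 2 * 1^2 + 3 * 1 + 5
= 2 + 3 + 5
= 10
Net change = 70 - 10 = 60

60


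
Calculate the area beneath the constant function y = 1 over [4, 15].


The area under a constant function y = 1 is a rectangle.
Width = 15 - 4 = 11
Height = 1
Area = width * height
= 11 * 1
= 11

11


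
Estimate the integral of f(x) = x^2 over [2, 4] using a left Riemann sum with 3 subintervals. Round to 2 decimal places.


Left Riemann sum uses left endpoints of each subinterval.
Interval: [2, 4], n = 3
dx = (4 - 2) / 3 = 2/3
Left endpoints: [2, 8/3, 10/3]
f values: [4, 64/9, 100/9]
Sum = dx * (sum of f values)
= 2/3 * 200/9
= 400/27 ≈ 14.81

14.81


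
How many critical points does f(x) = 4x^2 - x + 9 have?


Find where f'(x) = 0:
f'(x) = 8x - 1
Set f'(x) = 0:
8x - 1 = 0
x = 1 / 8 = 1/8
This is a linear equation in x, so there is exactly one solution.
Number of critical points: 1

1


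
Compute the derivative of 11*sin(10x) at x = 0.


Apply the chain rule to differentiate 11*sin(10x):
d/dx [11*sin(10x)]
= 11 * cos(10x) * d/dx(10x)
= 11 * 10 * cos(10x)
= 110 * cos(10x)
Evaluate at x = 0:
= 110 * cos(0)
= 110 * 1
= 110

110


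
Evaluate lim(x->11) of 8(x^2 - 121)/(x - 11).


Direct substitution gives 0/0, so we factor the numerator.
Factor: 8(x^2 - 121) = 8 * (x - 11)(x + 11)
Cancel the common factor (x - 11):
8(x^2 - 121)/(x - 11) = 8 * (x + 11)
Now substitute x = 11:
= 8 * (11 + 11) = 176

176


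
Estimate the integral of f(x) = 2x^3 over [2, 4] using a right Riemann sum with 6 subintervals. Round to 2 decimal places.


Right Riemann sum uses right endpoints of each subinterval.
Interval: [2, 4], n = 6
dx = (4 - 2) / 6 = 1/3
Right endpoints: [7/3, 8/3, 3, 10/3, 11/3, 4]
f values: [686/27, 1024/27, 54, 2000/27, 2662/27, 128]
Sum = dx * (sum of f values)
= 1/3 * 418
= 418/3 ≈ 139.33

139.33


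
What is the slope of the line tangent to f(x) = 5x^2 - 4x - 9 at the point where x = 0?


The slope of the tangent line equals f'(x) at the point.
f(x) = 5x^2 - 4x - 9
f'(x) = 10x - 4
At x = 0:
f'(0) = 10 * 0 - 4
= 0 - 4
= -4

-4


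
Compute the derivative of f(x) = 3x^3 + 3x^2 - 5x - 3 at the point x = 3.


Differentiate f(x) = 3x^3 + 3x^2 - 5x - 3 term by term:
f'(x) = 9x^2 + 6x - 5
Substitute x = 3:
f'(3) = 9 * 3^2 + 6 * 3 - 5
= 81 + 18 - 5
= 94

94


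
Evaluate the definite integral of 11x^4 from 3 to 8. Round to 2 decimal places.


Find the antiderivative of 11x^4:
F(x) = 11/5 * x^5
Apply the Fundamental Theorem of Calculus:
F(8) - F(3)
= 11/5 * 8^5 - 11/5 * 3^5
= 11/5 * (32768 - 243)
= 11/5 * 32525
= 71555 = 71555.00

71555.00


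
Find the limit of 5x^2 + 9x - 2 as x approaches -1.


Since polynomials are continuous, we use direct substitution.
lim(x->-1) of 5x^2 + 9x - 2
= 5 * (-1)^2 + 9 * (-1) - 2
= 5 - 9 - 2
= -6

-6


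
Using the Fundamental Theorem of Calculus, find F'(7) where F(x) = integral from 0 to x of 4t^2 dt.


By the Fundamental Theorem of Calculus (Part 1):
If F(x) = integral from 0 to x of f(t) dt, then F'(x) = f(x)
Here f(t) = 4t^2
So F'(x) = 4x^2
Evaluate at x = 7:
F'(7) = 4 * 7^2
= 4 * 49
= 196

196


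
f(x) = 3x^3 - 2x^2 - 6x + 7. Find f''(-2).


First derivative:
f'(x) = 9x^2 - 4x - 6
Second derivative:
f''(x) = 18x - 4
Substitute x = -2:
f''(-2) = 18 * (-2) - 4
= -36 - 4
= -40

-40


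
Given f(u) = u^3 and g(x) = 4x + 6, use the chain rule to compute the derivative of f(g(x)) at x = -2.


Using the chain rule: (f(g(x)))' = f'(g(x)) * g'(x)
First, find g(-2):
g(-2) = 4 * (-2) + 6 = -2
Next, f'(u) = 3u^2
And g'(x) = 4
So f'(g(-2)) * g'(-2)
= 3 * (-2)^2 * 4
= 3 * 4 * 4
= 48

48


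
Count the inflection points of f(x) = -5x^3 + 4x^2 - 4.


Inflection points occur where f''(x) = 0 and concavity changes.
f(x) = -5x^3 + 4x^2 - 4
f'(x) = -15x^2 + 8x
f''(x) = -30x + 8
Set f''(x) = 0:
-30x + 8 = 0
x = -8 / (-30) = 4/15
Since f''(x) is linear (degree 1), it changes sign at this point.
Therefore there is exactly 1 inflection point.

1


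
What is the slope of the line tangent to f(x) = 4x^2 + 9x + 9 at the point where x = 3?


The slope of the tangent line equals f'(x) at the point.
f(x) = 4x^2 + 9x + 9
f'(x) = 8x + 9
At x = 3:
f'(3) = 8 * 3 + 9
= 24 + 9
= 33

33


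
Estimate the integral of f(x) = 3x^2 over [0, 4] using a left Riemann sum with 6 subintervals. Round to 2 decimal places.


Left Riemann sum uses left endpoints of each subinterval.
Interval: [0, 4], n = 6
dx = (4 - 0) / 6 = 2/3
Left endpoints: [0, 2/3, 4/3, 2, 8/3, 10/3]
f values: [0, 4/3, 16/3, 12, 64/3, 100/3]
Sum = dx * (sum of f values)
= 2/3 * 220/3
= 440/9 ≈ 48.89

48.89


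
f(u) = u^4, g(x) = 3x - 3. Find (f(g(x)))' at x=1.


Using the chain rule: (f(g(x)))' = f'(g(x)) * g'(x)
First, find g(1):
g(1) = 3 * 1 - 3 = 0
Next, f'(u) = 4u^3
And g'(x) = 3
So f'(g(1)) * g'(1)
= 4 * 0^3 * 3
= 4 * 0 * 3
= 0

0


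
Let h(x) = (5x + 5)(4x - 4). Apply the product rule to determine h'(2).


Let u(x) = 5x + 5 and v(x) = 4x - 4
u'(x) = 5
v'(x) = 4
Product rule: h'(x) = u'(x)*v(x) + u(x)*v'(x)
= 5 * (4x - 4) + (5x + 5) * 4
At x = 2:
u(2) = 5 * 2 + 5 = 15
v(2) = 4 * 2 - 4 = 4
h'(2) = 5 * 4 + 15 * 4
= 20 + 60
= 80

80


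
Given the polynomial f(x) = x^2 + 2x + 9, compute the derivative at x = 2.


Differentiate term by term using power and sum rules:
f(x) = x^2 + 2x + 9
f'(x) = 2x + 2
Substitute x = 2:
f'(2) = 2 * 2 + 2
= 4 + 2
= 6

6


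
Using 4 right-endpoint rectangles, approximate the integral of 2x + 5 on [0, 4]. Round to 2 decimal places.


Right Riemann sum uses right endpoints of each subinterval.
Interval: [0, 4], n = 4
dx = (4 - 0) / 4 = 1
Right endpoints: [1, 2, 3, 4]
f values: [7, 9, 11, 13]
Sum = dx * (sum of f values)
= 1 * 40
= 40 = 40.00

40.00


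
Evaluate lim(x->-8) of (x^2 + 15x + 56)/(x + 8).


Direct substitution gives 0/0, so we factor the numerator.
Factor: (x^2 + 15x + 56) = (x + 8)(x + 7)
Cancel the common factor (x + 8):
(x^2 + 15x + 56)/(x + 8) = (x + 7)
Now substitute x = -8:
= (-8) - (-7) = -1

-1


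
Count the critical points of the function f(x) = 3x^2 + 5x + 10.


Find where f'(x) = 0:
f'(x) = 6x + 5
Set f'(x) = 0:
6x + 5 = 0
x = -5 / 6 = -5/6
This is a linear equation in x, so there is exactly one solution.
Number of critical points: 1

1


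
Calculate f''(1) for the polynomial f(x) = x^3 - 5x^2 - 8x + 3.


First derivative:
f'(x) = 3x^2 - 10x - 8
Second derivative:
f''(x) = 6x - 10
Substitute x = 1:
f''(1) = 6 * 1 - 10
= 6 - 10
= -4

-4


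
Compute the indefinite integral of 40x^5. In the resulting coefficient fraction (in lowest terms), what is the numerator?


Apply the power rule for integration:
integral of ax^n dx = a/(n+1) * x^(n+1) + C
integral of 40x^5 dx
= 40/6 * x^6 + C
= 20/3 * x^6 + C
The coefficient in lowest terms is 20/3, and its numerator is 20

20


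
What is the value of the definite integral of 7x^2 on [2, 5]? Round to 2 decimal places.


Find the antiderivative of 7x^2:
F(x) = 7/3 * x^3
Apply the Fundamental Theorem of Calculus:
F(5) - F(2)
= 7/3 * 5^3 - 7/3 * 2^3
= 7/3 * (125 - 8)
= 7/3 * 117
= 273 = 273.00

273.00


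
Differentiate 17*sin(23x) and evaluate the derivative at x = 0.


Apply the chain rule to differentiate 17*sin(23x):
d/dx [17*sin(23x)]
= 17 * cos(23x) * d/dx(23x)
= 17 * 23 * cos(23x)
= 391 * cos(23x)
Evaluate at x = 0:
= 391 * cos(0)
= 391 * 1
= 391

391


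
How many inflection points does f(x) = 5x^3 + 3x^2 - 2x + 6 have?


Inflection points occur where f''(x) = 0 and concavity changes.
f(x) = 5x^3 + 3x^2 - 2x + 6
f'(x) = 15x^2 + 6x - 2
f''(x) = 30x + 6
Set f''(x) = 0:
30x + 6 = 0
x = -6 / 30 = -1/5
Since f''(x) is linear (degree 1), it changes sign at this point.
Therefore there is exactly 1 inflection point.

1


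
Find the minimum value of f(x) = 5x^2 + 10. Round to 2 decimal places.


For a quadratic f(x) = ax^2 + bx + c with a > 0, the minimum is at the vertex.
Vertex x-coordinate: x = -b/(2a)
x = -(0) / (2 * 5)
x = 0/10 = 0
Substitute back to find the minimum value:
f(0) = 5 * 0^2 + 0 * 0 + 10
= 0 + 0 + 10
= 10 = 10.00

10.00


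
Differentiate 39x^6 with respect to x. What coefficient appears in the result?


We apply the power rule: d/dx [ax^n] = a*n * x^(n-1)
d/dx [39x^6]
= 39 * 6 * x^(6-1)
= 234x^5
The coefficient is 234

234


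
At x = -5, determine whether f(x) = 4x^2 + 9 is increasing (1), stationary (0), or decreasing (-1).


Compute f'(x) to determine behavior:
f'(x) = 8x
f'(-5) = 8 * (-5) + 0
= -40 + 0
= -40
Since f'(-5) < 0, the function is decreasing (-1)

-1


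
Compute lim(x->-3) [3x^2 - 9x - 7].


Since polynomials are continuous, we use direct substitution.
lim(x->-3) of 3x^2 - 9x - 7
= 3 * (-3)^2 - 9 * (-3) - 7
= 27 + 27 - 7
= 47

47


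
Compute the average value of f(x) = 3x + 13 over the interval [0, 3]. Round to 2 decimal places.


Average value = 1/(b-a) * integral from a to b of f(x) dx
First compute the integral of 3x + 13:
F(x) = (3/2)x^2 + 13x
F(3) = 3/2 * 9 + 13 * 3 = 105/2
F(0) = 3/2 * 0 + 13 * 0 = 0
Integral = 105/2 - 0 = 105/2
Average = (105/2) / (3 - 0) = (105/2) / 3
= 35/2 = 17.50

17.50


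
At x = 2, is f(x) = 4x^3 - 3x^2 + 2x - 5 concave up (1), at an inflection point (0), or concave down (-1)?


Concavity is determined by the sign of f''(x).
f(x) = 4x^3 - 3x^2 + 2x - 5
f'(x) = 12x^2 - 6x + 2
f''(x) = 24x - 6
f''(2) = 24 * 2 - 6
= 48 - 6
= 42
Since f''(2) > 0, the function is concave up (1)

1


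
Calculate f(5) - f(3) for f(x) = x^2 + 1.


Net change = f(b) - f(a)
f(x) = x^2 + 1
Compute f(5):
f(5) = 1 * 5^2 + 0 * 5 + 1
= 25 + 0 + 1
= 26
Compute f(3):
f(3) = 1 * 3^2 + 0 * 3 + 1
= 9 + 0 + 1
= 10
Net change = 26 - 10 = 16

16


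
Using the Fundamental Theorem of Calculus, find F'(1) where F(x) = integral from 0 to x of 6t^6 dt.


By the Fundamental Theorem of Calculus (Part 1):
If F(x) = integral from 0 to x of f(t) dt, then F'(x) = f(x)
Here f(t) = 6t^6
So F'(x) = 6x^6
Evaluate at x = 1:
F'(1) = 6 * 1^6
= 6 * 1
= 6

6


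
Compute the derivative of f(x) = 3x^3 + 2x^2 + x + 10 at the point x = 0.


Differentiate f(x) = 3x^3 + 2x^2 + x + 10 term by term:
f'(x) = 9x^2 + 4x + 1
Substitute x = 0:
f'(0) = 9 * 0^2 + 4 * 0 + 1
= 0 + 0 + 1
= 1

1


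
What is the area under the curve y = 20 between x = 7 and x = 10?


The area under a constant function y = 20 is a rectangle.
Width = 10 - 7 = 3
Height = 20
Area = width * height
= 3 * 20
= 60

60


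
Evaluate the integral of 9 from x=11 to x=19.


The integral of a constant k over [a, b] equals k * (b - a).
integral from 11 to 19 of 9 dx
= 9 * (19 - 11)
= 9 * 8
= 72

72


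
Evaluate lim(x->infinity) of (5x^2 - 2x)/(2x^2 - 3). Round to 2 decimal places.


For limits at infinity with equal-degree polynomials,
we compare leading coefficients.
Numerator leading term: 5x^2
Denominator leading term: 2x^2
Divide both by x^2:
lim = (5 - 2/x) / (2 - 3/x^2)
As x -> infinity, the 1/x and 1/x^2 terms vanish:
= 5/2 = 2.50

2.50


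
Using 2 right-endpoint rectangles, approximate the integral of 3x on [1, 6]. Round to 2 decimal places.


Right Riemann sum uses right endpoints of each subinterval.
Interval: [1, 6], n = 2
dx = (6 - 1) / 2 = 5/2
Right endpoints: [7/2, 6]
f values: [21/2, 18]
Sum = dx * (sum of f values)
= 5/2 * 57/2
= 285/4 = 71.25

71.25


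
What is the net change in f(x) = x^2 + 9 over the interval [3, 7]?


Net change = f(b) - f(a)
f(x) = x^2 + 9
Compute f(7):
f(7) = 1 * 7^2 + 0 * 7 + 9
= 49 + 0 + 9
= 58
Compute f(3):
f(3) = 1 * 3^2 + 0 * 3 + 9
= 9 + 0 + 9
= 18
Net change = 58 - 18 = 40

40


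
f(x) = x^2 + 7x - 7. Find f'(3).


Differentiate term by term using power and sum rules:
f(x) = x^2 + 7x - 7
f'(x) = 2x + 7
Substitute x = 3:
f'(3) = 2 * 3 + 7
= 6 + 7
= 13

13


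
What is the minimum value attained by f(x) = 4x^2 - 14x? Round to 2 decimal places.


For a quadratic f(x) = ax^2 + bx + c with a > 0, the minimum is at the vertex.
Vertex x-coordinate: x = -b/(2a)
x = -(-14) / (2 * 4)
x = 14/8 = 7/4
Substitute back to find the minimum value:
f(7/4) = 4 * (7/4)^2 - 14 * (7/4) + 0
= 49/4 - 49/2 + 0
= -49/4 = -12.25

-12.25


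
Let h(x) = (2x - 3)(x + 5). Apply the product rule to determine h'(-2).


Let u(x) = 2x - 3 and v(x) = x + 5
u'(x) = 2
v'(x) = 1
Product rule: h'(x) = u'(x)*v(x) + u(x)*v'(x)
= 2 * (x + 5) + (2x - 3) * 1
At x = -2:
u(-2) = 2 * (-2) - 3 = -7
v(-2) = 1 * (-2) + 5 = 3
h'(-2) = 2 * 3 + (-7) * 1
= 6 - 7
= -1

-1


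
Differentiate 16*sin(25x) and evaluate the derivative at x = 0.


Apply the chain rule to differentiate 16*sin(25x):
d/dx [16*sin(25x)]
= 16 * cos(25x) * d/dx(25x)
= 16 * 25 * cos(25x)
= 400 * cos(25x)
Evaluate at x = 0:
= 400 * cos(0)
= 400 * 1
= 400

400


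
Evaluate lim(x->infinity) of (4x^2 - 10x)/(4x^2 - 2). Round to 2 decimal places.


For limits at infinity with equal-degree polynomials,
we compare leading coefficients.
Numerator leading term: 4x^2
Denominator leading term: 4x^2
Divide both by x^2:
lim = (4 - 10/x) / (4 - 2/x^2)
As x -> infinity, the 1/x and 1/x^2 terms vanish:
= 4/4 = 1 = 1.00

1.00


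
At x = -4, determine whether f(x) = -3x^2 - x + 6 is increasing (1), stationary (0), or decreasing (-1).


Compute f'(x) to determine behavior:
f'(x) = -6x - 1
f'(-4) = -6 * (-4) - 1
= 24 - 1
= 23
Since f'(-4) > 0, the function is increasing (1)

1


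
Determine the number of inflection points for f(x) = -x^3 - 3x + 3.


Inflection points occur where f''(x) = 0 and concavity changes.
f(x) = -x^3 - 3x + 3
f'(x) = -3x^2 - 3
f''(x) = -6x
Set f''(x) = 0:
-6x = 0
x = 0 / (-6) = 0
Since f''(x) is linear (degree 1), it changes sign at this point.
Therefore there is exactly 1 inflection point.

1


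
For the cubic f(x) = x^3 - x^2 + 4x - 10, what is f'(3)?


Differentiate f(x) = x^3 - x^2 + 4x - 10 term by term:
f'(x) = 3x^2 - 2x + 4
Substitute x = 3:
f'(3) = 3 * 3^2 - 2 * 3 + 4
= 27 - 6 + 4
= 25

25


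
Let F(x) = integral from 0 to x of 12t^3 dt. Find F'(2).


By the Fundamental Theorem of Calculus (Part 1):
If F(x) = integral from 0 to x of f(t) dt, then F'(x) = f(x)
Here f(t) = 12t^3
So F'(x) = 12x^3
Evaluate at x = 2:
F'(2) = 12 * 2^3
= 12 * 8
= 96

96


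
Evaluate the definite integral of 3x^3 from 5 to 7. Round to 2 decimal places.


Find the antiderivative of 3x^3:
F(x) = 3/4 * x^4
Apply the Fundamental Theorem of Calculus:
F(7) - F(5)
= 3/4 * 7^4 - 3/4 * 5^4
= 3/4 * (2401 - 625)
= 3/4 * 1776
= 1332 = 1332.00

1332.00


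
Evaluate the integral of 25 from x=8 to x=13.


The integral of a constant k over [a, b] equals k * (b - a).
integral from 8 to 13 of 25 dx
= 25 * (13 - 8)
= 25 * 5
= 125

125


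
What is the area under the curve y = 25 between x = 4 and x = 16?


The area under a constant function y = 25 is a rectangle.
Width = 16 - 4 = 12
Height = 25
Area = width * height
= 12 * 25
= 300

300


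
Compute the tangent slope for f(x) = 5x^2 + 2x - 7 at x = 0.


The slope of the tangent line equals f'(x) at the point.
f(x) = 5x^2 + 2x - 7
f'(x) = 10x + 2
At x = 0:
f'(0) = 10 * 0 + 2
= 0 + 2
= 2

2


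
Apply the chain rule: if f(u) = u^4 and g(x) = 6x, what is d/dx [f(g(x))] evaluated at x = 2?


Using the chain rule: (f(g(x)))' = f'(g(x)) * g'(x)
First, find g(2):
g(2) = 6 * 2 + 0 = 12
Next, f'(u) = 4u^3
And g'(x) = 6
So f'(g(2)) * g'(2)
= 4 * 12^3 * 6
= 4 * 1728 * 6
= 41472

41472
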